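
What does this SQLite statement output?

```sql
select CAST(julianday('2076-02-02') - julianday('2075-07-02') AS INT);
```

29 days remain in July 2075 after the 2nd (31 − 2).
Full months from August 2075 through January 2076 contribute their day counts.
Then 2 days into February 2076.
Total: 29 + 31 + 30 + 31 + 30 + 31 + 31 + 2 = 215.

215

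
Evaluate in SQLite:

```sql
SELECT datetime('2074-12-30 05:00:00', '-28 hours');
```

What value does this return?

2074-12-29 01:00:00

-28 hours from 2074-12-30 05:00:00 is 2074-12-29 01:00:00 (crosses midnight).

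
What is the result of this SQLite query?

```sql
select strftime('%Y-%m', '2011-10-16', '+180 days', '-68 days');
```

First apply '+180 days', '-68 days': 2011-10-16 → 2012-02-05.
`%Y-%m` extracts the year-month: 2012-02.

2012-02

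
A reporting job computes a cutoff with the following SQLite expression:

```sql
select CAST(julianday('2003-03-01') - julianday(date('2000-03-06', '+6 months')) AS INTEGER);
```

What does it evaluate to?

Adding +6 months to 2000-03-06 gives 2000-09-06.
24 days remain in September 2000 after the 6th (30 − 6).
Full months from October 2000 through February 2003 contribute their day counts.
Then 1 day into March 2003.
Total: 24 + 31 + 30 + 31 + 31 + 28 + 31 + 30 + 31 + 30 + 31 + 31 + 30 + 31 + 30 + 31 + 31 + 28 + 31 + 30 + 31 + 30 + 31 + 31 + 30 + 31 + 30 + 31 + 31 + 28 + 1 = 906.

906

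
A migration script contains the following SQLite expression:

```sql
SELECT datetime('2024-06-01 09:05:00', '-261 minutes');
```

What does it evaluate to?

261 minutes = 4h 21m; -261 minutes from 2024-06-01 09:05:00 is 2024-06-01 04:44:00.

2024-06-01 04:44:00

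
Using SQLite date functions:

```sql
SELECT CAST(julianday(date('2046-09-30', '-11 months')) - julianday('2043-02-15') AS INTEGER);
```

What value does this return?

Adding -11 months to 2046-09-30 gives 2045-10-30.
13 days remain in February 2043 after the 15th (28 − 15).
Full months from March 2043 through September 2045 contribute their day counts.
Then 30 days into October 2045.
Total: 13 + 31 + 30 + 31 + 30 + 31 + 31 + 30 + 31 + 30 + 31 + 31 + 29 + 31 + 30 + 31 + 30 + 31 + 31 + 30 + 31 + 30 + 31 + 31 + 28 + 31 + 30 + 31 + 30 + 31 + 31 + 30 + 30 = 988.

988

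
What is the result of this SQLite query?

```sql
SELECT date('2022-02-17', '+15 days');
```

2022-03-04

February 2022 has 28 days; 11 remain after the 17th, so 12 days reach 2022-03-01.
Advancing 3 more days within March lands on 2022-03-04.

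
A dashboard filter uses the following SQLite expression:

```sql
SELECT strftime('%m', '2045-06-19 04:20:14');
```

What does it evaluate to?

`%m` extracts the 2-digit month (01-12): 06.

06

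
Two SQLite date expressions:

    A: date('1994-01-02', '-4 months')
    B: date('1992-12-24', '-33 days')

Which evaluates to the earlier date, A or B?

B

A = 1993-09-02.
B = 1992-11-21.
B is earlier.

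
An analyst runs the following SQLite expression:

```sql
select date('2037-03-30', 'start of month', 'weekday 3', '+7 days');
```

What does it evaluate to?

2037-03-11

`start of month` rewinds 2037-03-30 to 2037-03-01.
`weekday 3` advances to the next Wednesday; 2037-03-01 is a Sunday, so it moves forward to 2037-03-04.
Advancing 7 more days within March lands on 2037-03-11.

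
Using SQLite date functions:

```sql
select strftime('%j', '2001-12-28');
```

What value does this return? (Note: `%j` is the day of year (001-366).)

362

Day-of-year for 2001-12-28: days since 2001-01-01 inclusive = 362, zero-padded to 362.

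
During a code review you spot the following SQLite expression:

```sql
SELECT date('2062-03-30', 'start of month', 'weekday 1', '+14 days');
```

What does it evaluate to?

2062-03-20

`start of month` rewinds 2062-03-30 to 2062-03-01.
`weekday 1` advances to the next Monday; 2062-03-01 is a Wednesday, so it moves forward to 2062-03-06.
Advancing 14 more days within March lands on 2062-03-20.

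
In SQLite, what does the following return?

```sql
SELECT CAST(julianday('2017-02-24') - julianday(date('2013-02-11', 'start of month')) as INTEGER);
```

`start of month` rewinds 2013-02-11 to 2013-02-01.
27 days remain in February 2013 after the 1st (28 − 1).
Full months from March 2013 through January 2017 contribute their day counts.
Then 24 days into February 2017.
Total: 27 + 31 + 30 + 31 + 30 + 31 + 31 + 30 + 31 + 30 + 31 + 31 + 28 + 31 + 30 + 31 + 30 + 31 + 31 + 30 + 31 + 30 + 31 + 31 + 28 + 31 + 30 + 31 + 30 + 31 + 31 + 30 + 31 + 30 + 31 + 31 + 29 + 31 + 30 + 31 + 30 + 31 + 31 + 30 + 31 + 30 + 31 + 31 + 24 = 1484.

1484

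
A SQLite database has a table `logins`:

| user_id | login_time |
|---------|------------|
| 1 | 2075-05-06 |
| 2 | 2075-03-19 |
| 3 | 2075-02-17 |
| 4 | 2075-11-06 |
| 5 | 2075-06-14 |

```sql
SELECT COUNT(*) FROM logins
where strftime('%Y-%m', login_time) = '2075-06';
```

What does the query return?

1

Rows with year-month 2075-06: 2075-06-14 → 1.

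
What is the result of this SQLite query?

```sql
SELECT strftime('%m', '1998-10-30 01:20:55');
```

`%m` extracts the 2-digit month (01-12): 10.

10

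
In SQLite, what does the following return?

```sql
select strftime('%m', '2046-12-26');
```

12

`%m` extracts the 2-digit month (01-12): 12.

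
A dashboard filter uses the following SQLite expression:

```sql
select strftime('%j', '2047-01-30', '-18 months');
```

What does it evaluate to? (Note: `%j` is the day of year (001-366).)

First apply '-18 months': 2047-01-30 → 2045-07-30.
Day-of-year for 2045-07-30: days since 2045-01-01 inclusive = 211, zero-padded to 211.

211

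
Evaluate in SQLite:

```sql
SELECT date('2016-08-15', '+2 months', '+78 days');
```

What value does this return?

2017-01-01

Adding +2 months to 2016-08-15 gives 2016-10-15.
Applying '+78 days' to 2016-10-15: counting 78 days forward gives 2017-01-01.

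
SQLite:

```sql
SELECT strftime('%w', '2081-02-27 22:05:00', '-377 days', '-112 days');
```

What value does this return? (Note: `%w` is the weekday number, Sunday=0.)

First apply '-377 days', '-112 days': 2081-02-27 22:05:00 → 2079-10-27 22:05:00.
2079-10-27 is a Friday; with Sunday=0 that is 5.

5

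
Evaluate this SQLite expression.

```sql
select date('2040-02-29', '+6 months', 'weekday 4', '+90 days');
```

2040-11-28

Adding +6 months to 2040-02-29 gives 2040-08-29.
`weekday 4` advances to the next Thursday; 2040-08-29 is a Wednesday, so it moves forward to 2040-08-30.
Applying '+90 days' to 2040-08-30: counting 90 days forward gives 2040-11-28.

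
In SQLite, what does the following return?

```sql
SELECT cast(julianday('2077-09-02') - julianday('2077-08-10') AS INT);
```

23

21 days remain in August 2077 after the 10th (31 − 10).
Then 2 days into September 2077.
Total: 21 + 2 = 23.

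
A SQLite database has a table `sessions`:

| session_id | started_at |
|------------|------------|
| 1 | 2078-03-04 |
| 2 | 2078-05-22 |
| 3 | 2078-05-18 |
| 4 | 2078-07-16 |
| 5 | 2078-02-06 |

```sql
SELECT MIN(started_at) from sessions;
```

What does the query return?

2078-02-06

MIN over {2078-02-06, 2078-03-04, 2078-05-18, 2078-05-22, 2078-07-16}.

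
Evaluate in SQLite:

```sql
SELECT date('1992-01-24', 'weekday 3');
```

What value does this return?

1992-01-29

`weekday 3` advances to the next Wednesday; 1992-01-24 is a Friday, so it moves forward to 1992-01-29.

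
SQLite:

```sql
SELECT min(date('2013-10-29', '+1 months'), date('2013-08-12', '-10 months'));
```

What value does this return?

2012-10-12

date('2013-10-29', '+1 months') → 2013-11-29.
date('2013-08-12', '-10 months') → 2012-10-12.
Earlier of the two is 2012-10-12.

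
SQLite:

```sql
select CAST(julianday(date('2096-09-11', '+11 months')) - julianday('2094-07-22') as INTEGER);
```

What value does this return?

1116

Adding +11 months to 2096-09-11 gives 2097-08-11.
9 days remain in July 2094 after the 22nd (31 − 22).
Full months from August 2094 through July 2097 contribute their day counts.
Then 11 days into August 2097.
Total: 9 + 31 + 30 + 31 + 30 + 31 + 31 + 28 + 31 + 30 + 31 + 30 + 31 + 31 + 30 + 31 + 30 + 31 + 31 + 29 + 31 + 30 + 31 + 30 + 31 + 31 + 30 + 31 + 30 + 31 + 31 + 28 + 31 + 30 + 31 + 30 + 31 + 11 = 1116.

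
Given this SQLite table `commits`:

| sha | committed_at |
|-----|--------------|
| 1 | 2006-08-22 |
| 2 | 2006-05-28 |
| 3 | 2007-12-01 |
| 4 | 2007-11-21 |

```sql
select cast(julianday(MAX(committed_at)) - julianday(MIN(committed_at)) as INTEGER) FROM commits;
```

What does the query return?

552

MIN = 2006-05-28, MAX = 2007-12-01.
3 days remain in May 2006 after the 28th (31 − 28).
Full months from June 2006 through November 2007 contribute their day counts.
Then 1 day into December 2007.
Total: 3 + 30 + 31 + 31 + 30 + 31 + 30 + 31 + 31 + 28 + 31 + 30 + 31 + 30 + 31 + 31 + 30 + 31 + 30 + 1 = 552.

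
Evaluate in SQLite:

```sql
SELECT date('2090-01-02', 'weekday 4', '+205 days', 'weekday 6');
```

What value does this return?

2090-07-29

`weekday 4` advances to the next Thursday; 2090-01-02 is a Monday, so it moves forward to 2090-01-05.
Applying '+205 days' to 2090-01-05: counting 205 days forward gives 2090-07-29.
`weekday 6` advances to the next Saturday; 2090-07-29 is already a Saturday, so it stays at 2090-07-29.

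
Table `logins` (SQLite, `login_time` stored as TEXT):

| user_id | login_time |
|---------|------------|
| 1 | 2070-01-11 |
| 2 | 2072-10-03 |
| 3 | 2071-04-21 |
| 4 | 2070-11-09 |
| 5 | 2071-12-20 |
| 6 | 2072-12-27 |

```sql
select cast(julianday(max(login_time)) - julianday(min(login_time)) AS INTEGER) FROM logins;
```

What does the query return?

1081

MIN = 2070-01-11, MAX = 2072-12-27.
20 days remain in January 2070 after the 11th (31 − 11).
Full months from February 2070 through November 2072 contribute their day counts.
Then 27 days into December 2072.
Total: 20 + 28 + 31 + 30 + 31 + 30 + 31 + 31 + 30 + 31 + 30 + 31 + 31 + 28 + 31 + 30 + 31 + 30 + 31 + 31 + 30 + 31 + 30 + 31 + 31 + 29 + 31 + 30 + 31 + 30 + 31 + 31 + 30 + 31 + 30 + 27 = 1081.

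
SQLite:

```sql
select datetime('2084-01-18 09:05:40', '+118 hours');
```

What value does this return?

2084-01-23 07:05:40

+118 hours from 2084-01-18 09:05:40 is 2084-01-23 07:05:40 (crosses midnight).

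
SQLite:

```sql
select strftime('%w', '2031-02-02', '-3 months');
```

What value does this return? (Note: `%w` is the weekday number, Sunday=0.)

6

First apply '-3 months': 2031-02-02 → 2030-11-02.
2030-11-02 is a Saturday; with Sunday=0 that is 6.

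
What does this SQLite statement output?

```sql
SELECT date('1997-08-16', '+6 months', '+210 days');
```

1998-09-14

Adding +6 months to 1997-08-16 gives 1998-02-16.
Applying '+210 days' to 1998-02-16: counting 210 days forward gives 1998-09-14.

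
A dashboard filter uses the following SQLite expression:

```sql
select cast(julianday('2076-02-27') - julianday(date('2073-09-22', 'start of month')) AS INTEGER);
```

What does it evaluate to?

909

`start of month` rewinds 2073-09-22 to 2073-09-01.
29 days remain in September 2073 after the 1st (30 − 1).
Full months from October 2073 through January 2076 contribute their day counts.
Then 27 days into February 2076.
Total: 29 + 31 + 30 + 31 + 31 + 28 + 31 + 30 + 31 + 30 + 31 + 31 + 30 + 31 + 30 + 31 + 31 + 28 + 31 + 30 + 31 + 30 + 31 + 31 + 30 + 31 + 30 + 31 + 31 + 27 = 909.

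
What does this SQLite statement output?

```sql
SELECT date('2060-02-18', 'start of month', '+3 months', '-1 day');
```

2060-04-30

`start of month` rewinds 2060-02-18 to 2060-02-01.
Adding +3 months to 2060-02-01 gives 2060-05-01.
Going back 1 day from 2060-05-01 reaches 2060-04-30 (last day of April, 30 days).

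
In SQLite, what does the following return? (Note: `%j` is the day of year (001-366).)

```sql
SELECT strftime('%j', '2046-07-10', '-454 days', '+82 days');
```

184

First apply '-454 days', '+82 days': 2046-07-10 → 2045-07-03.
Day-of-year for 2045-07-03: days since 2045-01-01 inclusive = 184, zero-padded to 184.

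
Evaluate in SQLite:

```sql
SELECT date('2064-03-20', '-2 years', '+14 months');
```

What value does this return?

2063-05-20

Adding -2 years to 2064-03-20 gives 2062-03-20.
Adding +14 months to 2062-03-20 gives 2063-05-20.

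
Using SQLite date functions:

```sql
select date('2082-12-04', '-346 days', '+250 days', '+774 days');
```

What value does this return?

2084-10-12

Applying '-346 days' to 2082-12-04: counting 346 days back gives 2081-12-23.
Applying '+250 days' to 2081-12-23: counting 250 days forward gives 2082-08-30.
Applying '+774 days' to 2082-08-30: counting 774 days forward gives 2084-10-12.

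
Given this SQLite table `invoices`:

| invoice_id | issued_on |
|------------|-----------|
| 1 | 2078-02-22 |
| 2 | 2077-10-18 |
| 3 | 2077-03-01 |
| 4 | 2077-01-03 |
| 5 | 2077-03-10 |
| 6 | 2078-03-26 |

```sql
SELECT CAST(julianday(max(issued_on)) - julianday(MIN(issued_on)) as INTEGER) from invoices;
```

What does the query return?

MIN = 2077-01-03, MAX = 2078-03-26.
28 days remain in January 2077 after the 3rd (31 − 3).
Full months from February 2077 through February 2078 contribute their day counts.
Then 26 days into March 2078.
Total: 28 + 28 + 31 + 30 + 31 + 30 + 31 + 31 + 30 + 31 + 30 + 31 + 31 + 28 + 26 = 447.

447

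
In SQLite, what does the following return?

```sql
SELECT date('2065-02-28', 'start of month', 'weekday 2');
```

2065-02-03

`start of month` rewinds 2065-02-28 to 2065-02-01.
`weekday 2` advances to the next Tuesday; 2065-02-01 is a Sunday, so it moves forward to 2065-02-03.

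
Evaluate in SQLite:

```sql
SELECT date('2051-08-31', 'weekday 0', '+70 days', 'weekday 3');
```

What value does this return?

2051-11-15

`weekday 0` advances to the next Sunday; 2051-08-31 is a Thursday, so it moves forward to 2051-09-03.
Applying '+70 days' to 2051-09-03: counting 70 days forward gives 2051-11-12.
`weekday 3` advances to the next Wednesday; 2051-11-12 is a Sunday, so it moves forward to 2051-11-15.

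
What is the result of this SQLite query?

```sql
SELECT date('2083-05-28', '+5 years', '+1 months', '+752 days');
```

Adding +5 years to 2083-05-28 gives 2088-05-28.
Adding +1 month to 2088-05-28 gives 2088-06-28.
Applying '+752 days' to 2088-06-28: counting 752 days forward gives 2090-07-20.

2090-07-20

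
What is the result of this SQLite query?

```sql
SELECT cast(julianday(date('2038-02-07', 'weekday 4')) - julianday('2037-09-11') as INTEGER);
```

153

`weekday 4` advances to the next Thursday; 2038-02-07 is a Sunday, so it moves forward to 2038-02-11.
19 days remain in September 2037 after the 11th (30 − 11).
October 2037: 31 days.
November 2037: 30 days.
December 2037: 31 days.
January 2038: 31 days.
Then 11 days into February 2038.
Total: 19 + 31 + 30 + 31 + 31 + 11 = 153.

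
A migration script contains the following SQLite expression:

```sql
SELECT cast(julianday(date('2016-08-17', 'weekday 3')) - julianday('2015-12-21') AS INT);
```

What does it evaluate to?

240

`weekday 3` advances to the next Wednesday; 2016-08-17 is already a Wednesday, so it stays at 2016-08-17.
10 days remain in December 2015 after the 21st (31 − 21).
Full months from January 2016 through July 2016 contribute their day counts.
Then 17 days into August 2016.
Total: 10 + 31 + 29 + 31 + 30 + 31 + 30 + 31 + 17 = 240.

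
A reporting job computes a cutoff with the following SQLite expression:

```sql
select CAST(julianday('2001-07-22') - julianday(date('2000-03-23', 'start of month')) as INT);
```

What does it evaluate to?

508

`start of month` rewinds 2000-03-23 to 2000-03-01.
30 days remain in March 2000 after the 1st (31 − 1).
Full months from April 2000 through June 2001 contribute their day counts.
Then 22 days into July 2001.
Total: 30 + 30 + 31 + 30 + 31 + 31 + 30 + 31 + 30 + 31 + 31 + 28 + 31 + 30 + 31 + 30 + 22 = 508.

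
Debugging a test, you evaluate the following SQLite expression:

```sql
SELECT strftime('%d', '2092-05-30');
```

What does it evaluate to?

`%d` extracts the 2-digit day of month: 30.

30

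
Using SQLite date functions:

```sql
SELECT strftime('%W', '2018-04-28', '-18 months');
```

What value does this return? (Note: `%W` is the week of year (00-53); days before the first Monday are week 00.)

43

First apply '-18 months': 2018-04-28 → 2016-10-28.
2016-10-28 is a Friday. SQLite's %W counts Mondays since the year started; the result is 43.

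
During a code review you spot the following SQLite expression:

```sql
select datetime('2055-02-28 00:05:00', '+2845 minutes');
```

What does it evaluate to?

2845 minutes = 47h 25m; +2845 minutes from 2055-02-28 00:05:00 is 2055-03-01 23:30:00 (crosses midnight).

2055-03-01 23:30:00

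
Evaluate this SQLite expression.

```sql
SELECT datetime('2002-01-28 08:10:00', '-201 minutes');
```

2002-01-28 04:49:00

201 minutes = 3h 21m; -201 minutes from 2002-01-28 08:10:00 is 2002-01-28 04:49:00.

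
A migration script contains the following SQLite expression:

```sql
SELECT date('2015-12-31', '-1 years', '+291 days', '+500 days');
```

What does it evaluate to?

2017-03-01

Adding -1 year to 2015-12-31 gives 2014-12-31.
Applying '+291 days' to 2014-12-31: counting 291 days forward gives 2015-10-18.
Applying '+500 days' to 2015-10-18: counting 500 days forward gives 2017-03-01.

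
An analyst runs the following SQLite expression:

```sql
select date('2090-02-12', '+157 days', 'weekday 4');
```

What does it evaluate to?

Applying '+157 days' to 2090-02-12: counting 157 days forward gives 2090-07-19.
`weekday 4` advances to the next Thursday; 2090-07-19 is a Wednesday, so it moves forward to 2090-07-20.

2090-07-20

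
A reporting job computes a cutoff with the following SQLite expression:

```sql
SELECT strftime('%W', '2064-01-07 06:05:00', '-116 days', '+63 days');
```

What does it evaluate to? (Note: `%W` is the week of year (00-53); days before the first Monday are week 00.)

46

First apply '-116 days', '+63 days': 2064-01-07 06:05:00 → 2063-11-15 06:05:00.
2063-11-15 is a Thursday. SQLite's %W counts Mondays since the year started; the result is 46.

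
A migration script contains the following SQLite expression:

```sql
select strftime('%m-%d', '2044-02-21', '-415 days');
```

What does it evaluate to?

First apply '-415 days': 2044-02-21 → 2043-01-02.
`%m-%d` extracts the month-day: 01-02.

01-02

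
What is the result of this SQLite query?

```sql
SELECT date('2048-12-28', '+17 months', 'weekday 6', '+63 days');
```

2050-07-30

Adding +17 months to 2048-12-28 gives 2050-05-28.
`weekday 6` advances to the next Saturday; 2050-05-28 is already a Saturday, so it stays at 2050-05-28.
Applying '+63 days' to 2050-05-28: counting 63 days forward gives 2050-07-30.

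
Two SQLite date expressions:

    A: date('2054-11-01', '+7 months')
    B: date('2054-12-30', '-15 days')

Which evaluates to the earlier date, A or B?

B

A = 2055-06-01.
B = 2054-12-15.
B is earlier.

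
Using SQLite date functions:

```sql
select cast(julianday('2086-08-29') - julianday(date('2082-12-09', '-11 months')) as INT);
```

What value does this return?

Adding -11 months to 2082-12-09 gives 2082-01-09.
22 days remain in January 2082 after the 9th (31 − 9).
Full months from February 2082 through July 2086 contribute their day counts.
Then 29 days into August 2086.
Total: 22 + 28 + 31 + 30 + 31 + 30 + 31 + 31 + 30 + 31 + 30 + 31 + 31 + 28 + 31 + 30 + 31 + 30 + 31 + 31 + 30 + 31 + 30 + 31 + 31 + 29 + 31 + 30 + 31 + 30 + 31 + 31 + 30 + 31 + 30 + 31 + 31 + 28 + 31 + 30 + 31 + 30 + 31 + 31 + 30 + 31 + 30 + 31 + 31 + 28 + 31 + 30 + 31 + 30 + 31 + 29 = 1693.

1693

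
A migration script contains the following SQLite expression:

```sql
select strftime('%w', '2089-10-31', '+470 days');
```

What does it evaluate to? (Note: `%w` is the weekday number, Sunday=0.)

2

First apply '+470 days': 2089-10-31 → 2091-02-13.
2091-02-13 is a Tuesday; with Sunday=0 that is 2.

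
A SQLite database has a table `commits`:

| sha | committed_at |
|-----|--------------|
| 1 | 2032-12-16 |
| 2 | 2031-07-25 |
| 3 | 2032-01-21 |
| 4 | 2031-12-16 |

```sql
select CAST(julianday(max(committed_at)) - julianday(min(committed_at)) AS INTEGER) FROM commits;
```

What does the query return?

MIN = 2031-07-25, MAX = 2032-12-16.
6 days remain in July 2031 after the 25th (31 − 25).
Full months from August 2031 through November 2032 contribute their day counts.
Then 16 days into December 2032.
Total: 6 + 31 + 30 + 31 + 30 + 31 + 31 + 29 + 31 + 30 + 31 + 30 + 31 + 31 + 30 + 31 + 30 + 16 = 510.

510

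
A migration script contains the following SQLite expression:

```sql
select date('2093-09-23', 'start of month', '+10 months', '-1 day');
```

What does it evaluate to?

`start of month` rewinds 2093-09-23 to 2093-09-01.
Adding +10 months to 2093-09-01 gives 2094-07-01.
Going back 1 day from 2094-07-01 reaches 2094-06-30 (last day of June, 30 days).

2094-06-30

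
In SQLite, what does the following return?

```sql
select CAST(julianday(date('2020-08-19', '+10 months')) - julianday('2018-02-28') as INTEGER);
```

Adding +10 months to 2020-08-19 gives 2021-06-19.
0 days remain in February 2018 after the 28th (28 − 28).
Full months from March 2018 through May 2021 contribute their day counts.
Then 19 days into June 2021.
Total: 0 + 31 + 30 + 31 + 30 + 31 + 31 + 30 + 31 + 30 + 31 + 31 + 28 + 31 + 30 + 31 + 30 + 31 + 31 + 30 + 31 + 30 + 31 + 31 + 29 + 31 + 30 + 31 + 30 + 31 + 31 + 30 + 31 + 30 + 31 + 31 + 28 + 31 + 30 + 31 + 19 = 1207.

1207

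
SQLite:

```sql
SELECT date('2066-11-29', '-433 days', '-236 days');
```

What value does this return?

2065-01-29

Applying '-433 days' to 2066-11-29: counting 433 days back gives 2065-09-22.
Applying '-236 days' to 2065-09-22: counting 236 days back gives 2065-01-29.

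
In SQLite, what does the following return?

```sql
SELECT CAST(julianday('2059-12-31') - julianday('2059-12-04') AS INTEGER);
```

27

Both dates are in December 2059: 31 − 4 = 27.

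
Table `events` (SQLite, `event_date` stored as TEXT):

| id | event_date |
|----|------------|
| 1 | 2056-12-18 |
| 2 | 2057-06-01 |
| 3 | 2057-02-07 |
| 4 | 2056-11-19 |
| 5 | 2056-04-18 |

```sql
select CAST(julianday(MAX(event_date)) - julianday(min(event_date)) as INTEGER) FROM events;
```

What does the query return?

MIN = 2056-04-18, MAX = 2057-06-01.
12 days remain in April 2056 after the 18th (30 − 18).
Full months from May 2056 through May 2057 contribute their day counts.
Then 1 day into June 2057.
Total: 12 + 31 + 30 + 31 + 31 + 30 + 31 + 30 + 31 + 31 + 28 + 31 + 30 + 31 + 1 = 409.

409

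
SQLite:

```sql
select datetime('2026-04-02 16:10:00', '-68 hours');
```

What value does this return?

-68 hours from 2026-04-02 16:10:00 is 2026-03-30 20:10:00 (crosses midnight).

2026-03-30 20:10:00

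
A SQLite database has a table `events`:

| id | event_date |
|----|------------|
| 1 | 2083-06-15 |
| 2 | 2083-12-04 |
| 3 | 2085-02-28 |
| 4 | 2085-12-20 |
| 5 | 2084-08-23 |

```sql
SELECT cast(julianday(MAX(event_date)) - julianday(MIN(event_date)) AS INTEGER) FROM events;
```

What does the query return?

919

MIN = 2083-06-15, MAX = 2085-12-20.
15 days remain in June 2083 after the 15th (30 − 15).
Full months from July 2083 through November 2085 contribute their day counts.
Then 20 days into December 2085.
Total: 15 + 31 + 31 + 30 + 31 + 30 + 31 + 31 + 29 + 31 + 30 + 31 + 30 + 31 + 31 + 30 + 31 + 30 + 31 + 31 + 28 + 31 + 30 + 31 + 30 + 31 + 31 + 30 + 31 + 30 + 20 = 919.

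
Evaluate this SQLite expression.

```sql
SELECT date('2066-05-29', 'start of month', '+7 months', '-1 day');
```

`start of month` rewinds 2066-05-29 to 2066-05-01.
Adding +7 months to 2066-05-01 gives 2066-12-01.
Going back 1 day from 2066-12-01 reaches 2066-11-30 (last day of November, 30 days).

2066-11-30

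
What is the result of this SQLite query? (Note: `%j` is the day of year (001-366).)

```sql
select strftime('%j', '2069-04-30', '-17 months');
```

First apply '-17 months': 2069-04-30 → 2067-11-30.
Day-of-year for 2067-11-30: days since 2067-01-01 inclusive = 334, zero-padded to 334.

334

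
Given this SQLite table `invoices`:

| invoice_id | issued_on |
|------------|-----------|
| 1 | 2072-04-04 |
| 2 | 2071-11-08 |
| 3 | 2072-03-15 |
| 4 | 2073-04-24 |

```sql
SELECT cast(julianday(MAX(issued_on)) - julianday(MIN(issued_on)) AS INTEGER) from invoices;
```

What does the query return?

MIN = 2071-11-08, MAX = 2073-04-24.
22 days remain in November 2071 after the 8th (30 − 8).
Full months from December 2071 through March 2073 contribute their day counts.
Then 24 days into April 2073.
Total: 22 + 31 + 31 + 29 + 31 + 30 + 31 + 30 + 31 + 31 + 30 + 31 + 30 + 31 + 31 + 28 + 31 + 24 = 533.

533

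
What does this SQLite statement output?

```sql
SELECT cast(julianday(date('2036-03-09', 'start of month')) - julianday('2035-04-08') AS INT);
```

328

`start of month` rewinds 2036-03-09 to 2036-03-01.
22 days remain in April 2035 after the 8th (30 − 8).
Full months from May 2035 through February 2036 contribute their day counts.
Then 1 day into March 2036.
Total: 22 + 31 + 30 + 31 + 31 + 30 + 31 + 30 + 31 + 31 + 29 + 1 = 328.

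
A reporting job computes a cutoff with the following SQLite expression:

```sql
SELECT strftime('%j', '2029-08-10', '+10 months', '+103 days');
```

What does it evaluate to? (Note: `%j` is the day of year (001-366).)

264

First apply '+10 months', '+103 days': 2029-08-10 → 2030-09-21.
Day-of-year for 2030-09-21: days since 2030-01-01 inclusive = 264, zero-padded to 264.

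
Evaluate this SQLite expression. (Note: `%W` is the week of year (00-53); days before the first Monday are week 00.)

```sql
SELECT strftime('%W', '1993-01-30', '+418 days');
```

First apply '+418 days': 1993-01-30 → 1994-03-24.
1994-03-24 is a Thursday. SQLite's %W counts Mondays since the year started; the result is 12.

12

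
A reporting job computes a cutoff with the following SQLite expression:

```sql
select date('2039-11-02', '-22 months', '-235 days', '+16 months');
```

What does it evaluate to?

Adding -22 months to 2039-11-02 gives 2038-01-02.
Applying '-235 days' to 2038-01-02: counting 235 days back gives 2037-05-12.
Adding +16 months to 2037-05-12 gives 2038-09-12.

2038-09-12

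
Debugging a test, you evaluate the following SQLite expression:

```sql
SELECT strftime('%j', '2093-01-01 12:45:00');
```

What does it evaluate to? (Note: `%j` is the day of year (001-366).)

Day-of-year for 2093-01-01: days since 2093-01-01 inclusive = 1, zero-padded to 001.

001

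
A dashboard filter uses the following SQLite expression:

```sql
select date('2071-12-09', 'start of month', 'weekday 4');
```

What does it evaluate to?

`start of month` rewinds 2071-12-09 to 2071-12-01.
`weekday 4` advances to the next Thursday; 2071-12-01 is a Tuesday, so it moves forward to 2071-12-03.

2071-12-03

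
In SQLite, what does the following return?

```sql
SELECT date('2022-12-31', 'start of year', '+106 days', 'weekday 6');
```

2022-04-23

`start of year` rewinds 2022-12-31 to 2022-01-01.
Applying '+106 days' to 2022-01-01: counting 106 days forward gives 2022-04-17.
`weekday 6` advances to the next Saturday; 2022-04-17 is a Sunday, so it moves forward to 2022-04-23.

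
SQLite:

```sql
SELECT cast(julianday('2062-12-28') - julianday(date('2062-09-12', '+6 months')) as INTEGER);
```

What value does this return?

Adding +6 months to 2062-09-12 gives 2063-03-12.
3 days remain in December 2062 after the 28th (31 − 28).
January 2063: 31 days.
February 2063: 28 days.
Then 12 days into March 2063.
Total: 3 + 31 + 28 + 12 = 74.
The subtraction is earlier − later, so the result is −74 → -74.

-74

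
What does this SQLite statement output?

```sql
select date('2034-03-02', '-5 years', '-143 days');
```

2028-10-10

Adding -5 years to 2034-03-02 gives 2029-03-02.
Applying '-143 days' to 2029-03-02: counting 143 days back gives 2028-10-10.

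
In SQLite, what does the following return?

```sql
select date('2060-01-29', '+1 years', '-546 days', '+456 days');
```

Adding +1 year to 2060-01-29 gives 2061-01-29.
Applying '-546 days' to 2061-01-29: counting 546 days back gives 2059-08-02.
Applying '+456 days' to 2059-08-02: counting 456 days forward gives 2060-10-31.

2060-10-31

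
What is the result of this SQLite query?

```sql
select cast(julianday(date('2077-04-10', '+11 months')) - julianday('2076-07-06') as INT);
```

612

Adding +11 months to 2077-04-10 gives 2078-03-10.
25 days remain in July 2076 after the 6th (31 − 6).
Full months from August 2076 through February 2078 contribute their day counts.
Then 10 days into March 2078.
Total: 25 + 31 + 30 + 31 + 30 + 31 + 31 + 28 + 31 + 30 + 31 + 30 + 31 + 31 + 30 + 31 + 30 + 31 + 31 + 28 + 10 = 612.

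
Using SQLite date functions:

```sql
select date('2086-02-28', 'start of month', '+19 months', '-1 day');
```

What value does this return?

`start of month` rewinds 2086-02-28 to 2086-02-01.
Adding +19 months to 2086-02-01 gives 2087-09-01.
Going back 1 day from 2087-09-01 reaches 2087-08-31 (last day of August, 31 days).

2087-08-31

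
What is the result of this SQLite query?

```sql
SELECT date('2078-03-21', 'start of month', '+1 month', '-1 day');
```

`start of month` rewinds 2078-03-21 to 2078-03-01.
Adding +1 month to 2078-03-01 gives 2078-04-01.
Going back 1 day from 2078-04-01 reaches 2078-03-31 (last day of March, 31 days).

2078-03-31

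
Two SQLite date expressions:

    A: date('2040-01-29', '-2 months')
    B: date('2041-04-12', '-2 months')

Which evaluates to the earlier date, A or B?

A

A = 2039-11-29.
B = 2041-02-12.
A is earlier.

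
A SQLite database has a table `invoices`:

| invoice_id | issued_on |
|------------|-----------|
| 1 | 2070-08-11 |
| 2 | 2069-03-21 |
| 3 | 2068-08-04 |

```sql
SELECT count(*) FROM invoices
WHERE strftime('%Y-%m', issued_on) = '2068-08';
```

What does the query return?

Rows with year-month 2068-08: 2068-08-04 → 1.

1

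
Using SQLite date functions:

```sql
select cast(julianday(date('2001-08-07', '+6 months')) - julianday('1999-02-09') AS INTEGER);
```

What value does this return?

1094

Adding +6 months to 2001-08-07 gives 2002-02-07.
19 days remain in February 1999 after the 9th (28 − 9).
Full months from March 1999 through January 2002 contribute their day counts.
Then 7 days into February 2002.
Total: 19 + 31 + 30 + 31 + 30 + 31 + 31 + 30 + 31 + 30 + 31 + 31 + 29 + 31 + 30 + 31 + 30 + 31 + 31 + 30 + 31 + 30 + 31 + 31 + 28 + 31 + 30 + 31 + 30 + 31 + 31 + 30 + 31 + 30 + 31 + 31 + 7 = 1094.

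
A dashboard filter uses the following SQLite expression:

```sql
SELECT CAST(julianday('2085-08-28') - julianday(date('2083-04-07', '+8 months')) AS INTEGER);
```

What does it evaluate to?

Adding +8 months to 2083-04-07 gives 2083-12-07.
24 days remain in December 2083 after the 7th (31 − 7).
Full months from January 2084 through July 2085 contribute their day counts.
Then 28 days into August 2085.
Total: 24 + 31 + 29 + 31 + 30 + 31 + 30 + 31 + 31 + 30 + 31 + 30 + 31 + 31 + 28 + 31 + 30 + 31 + 30 + 31 + 28 = 630.

630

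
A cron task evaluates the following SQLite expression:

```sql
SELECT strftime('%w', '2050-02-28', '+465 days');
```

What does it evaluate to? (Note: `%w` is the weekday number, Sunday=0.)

First apply '+465 days': 2050-02-28 → 2051-06-08.
2051-06-08 is a Thursday; with Sunday=0 that is 4.

4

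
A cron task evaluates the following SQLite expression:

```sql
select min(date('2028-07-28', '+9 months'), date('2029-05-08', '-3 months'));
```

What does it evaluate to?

2029-02-08

date('2028-07-28', '+9 months') → 2029-04-28.
date('2029-05-08', '-3 months') → 2029-02-08.
Earlier of the two is 2029-02-08.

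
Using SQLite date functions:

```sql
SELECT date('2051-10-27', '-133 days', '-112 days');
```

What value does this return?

Applying '-133 days' to 2051-10-27: counting 133 days back gives 2051-06-16.
Applying '-112 days' to 2051-06-16: counting 112 days back gives 2051-02-24.

2051-02-24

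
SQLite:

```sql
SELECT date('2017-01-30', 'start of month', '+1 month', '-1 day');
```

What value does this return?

`start of month` rewinds 2017-01-30 to 2017-01-01.
Adding +1 month to 2017-01-01 gives 2017-02-01.
Going back 1 day from 2017-02-01 reaches 2017-01-31 (last day of January, 31 days).

2017-01-31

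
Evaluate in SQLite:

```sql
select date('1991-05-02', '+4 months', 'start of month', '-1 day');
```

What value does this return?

Adding +4 months to 1991-05-02 gives 1991-09-02.
`start of month` rewinds 1991-09-02 to 1991-09-01.
Going back 1 day from 1991-09-01 reaches 1991-08-31 (last day of August, 31 days).

1991-08-31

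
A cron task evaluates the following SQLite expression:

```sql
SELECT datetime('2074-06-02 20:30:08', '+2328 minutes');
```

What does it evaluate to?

2074-06-04 11:18:08

2328 minutes = 38h 48m; +2328 minutes from 2074-06-02 20:30:08 is 2074-06-04 11:18:08 (crosses midnight).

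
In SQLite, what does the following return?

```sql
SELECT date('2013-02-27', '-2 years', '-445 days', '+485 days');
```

Adding -2 years to 2013-02-27 gives 2011-02-27.
Applying '-445 days' to 2011-02-27: counting 445 days back gives 2009-12-09.
Applying '+485 days' to 2009-12-09: counting 485 days forward gives 2011-04-08.

2011-04-08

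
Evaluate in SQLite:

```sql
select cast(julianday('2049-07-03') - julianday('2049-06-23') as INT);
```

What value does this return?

10

7 days remain in June 2049 after the 23rd (30 − 23).
Then 3 days into July 2049.
Total: 7 + 3 = 10.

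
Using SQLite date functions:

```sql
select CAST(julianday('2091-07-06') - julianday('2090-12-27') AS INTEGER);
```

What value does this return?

191

4 days remain in December 2090 after the 27th (31 − 27).
Full months from January 2091 through June 2091 contribute their day counts.
Then 6 days into July 2091.
Total: 4 + 31 + 28 + 31 + 30 + 31 + 30 + 6 = 191.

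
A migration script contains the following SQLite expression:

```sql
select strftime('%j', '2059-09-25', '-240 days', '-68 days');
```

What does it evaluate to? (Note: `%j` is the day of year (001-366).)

325

First apply '-240 days', '-68 days': 2059-09-25 → 2058-11-21.
Day-of-year for 2058-11-21: days since 2058-01-01 inclusive = 325, zero-padded to 325.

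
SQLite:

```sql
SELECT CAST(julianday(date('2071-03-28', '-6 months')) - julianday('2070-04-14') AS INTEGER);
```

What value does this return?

Adding -6 months to 2071-03-28 gives 2070-09-28.
16 days remain in April 2070 after the 14th (30 − 14).
May 2070: 31 days.
June 2070: 30 days.
July 2070: 31 days.
August 2070: 31 days.
Then 28 days into September 2070.
Total: 16 + 31 + 30 + 31 + 31 + 28 = 167.

167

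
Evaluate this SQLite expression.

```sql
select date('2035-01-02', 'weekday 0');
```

2035-01-07

`weekday 0` advances to the next Sunday; 2035-01-02 is a Tuesday, so it moves forward to 2035-01-07.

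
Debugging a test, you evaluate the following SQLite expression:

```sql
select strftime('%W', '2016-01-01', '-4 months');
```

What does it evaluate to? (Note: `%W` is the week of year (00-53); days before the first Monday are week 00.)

35

First apply '-4 months': 2016-01-01 → 2015-09-01.
2015-09-01 is a Tuesday. SQLite's %W counts Mondays since the year started; the result is 35.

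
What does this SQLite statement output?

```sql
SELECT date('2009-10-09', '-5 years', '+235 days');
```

2005-06-01

Adding -5 years to 2009-10-09 gives 2004-10-09.
Applying '+235 days' to 2004-10-09: counting 235 days forward gives 2005-06-01.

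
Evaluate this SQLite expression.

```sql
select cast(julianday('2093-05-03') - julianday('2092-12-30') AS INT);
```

1 day remains in December 2092 after the 30th (31 − 30).
January 2093: 31 days.
February 2093: 28 days.
March 2093: 31 days.
April 2093: 30 days.
Then 3 days into May 2093.
Total: 1 + 31 + 28 + 31 + 30 + 3 = 124.

124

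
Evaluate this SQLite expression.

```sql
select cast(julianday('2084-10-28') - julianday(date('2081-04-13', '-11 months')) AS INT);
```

1629

Adding -11 months to 2081-04-13 gives 2080-05-13.
18 days remain in May 2080 after the 13th (31 − 13).
Full months from June 2080 through September 2084 contribute their day counts.
Then 28 days into October 2084.
Total: 18 + 30 + 31 + 31 + 30 + 31 + 30 + 31 + 31 + 28 + 31 + 30 + 31 + 30 + 31 + 31 + 30 + 31 + 30 + 31 + 31 + 28 + 31 + 30 + 31 + 30 + 31 + 31 + 30 + 31 + 30 + 31 + 31 + 28 + 31 + 30 + 31 + 30 + 31 + 31 + 30 + 31 + 30 + 31 + 31 + 29 + 31 + 30 + 31 + 30 + 31 + 31 + 30 + 28 = 1629.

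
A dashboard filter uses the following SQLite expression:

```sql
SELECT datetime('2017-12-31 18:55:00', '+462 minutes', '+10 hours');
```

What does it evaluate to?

2018-01-01 12:37:00

462 minutes = 7h 42m; +462 minutes from 2017-12-31 18:55:00 is 2018-01-01 02:37:00 (crosses midnight).
+10 hours from 2018-01-01 02:37:00 is 2018-01-01 12:37:00.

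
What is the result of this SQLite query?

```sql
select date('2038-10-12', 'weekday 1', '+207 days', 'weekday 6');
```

`weekday 1` advances to the next Monday; 2038-10-12 is a Tuesday, so it moves forward to 2038-10-18.
Applying '+207 days' to 2038-10-18: counting 207 days forward gives 2039-05-13.
`weekday 6` advances to the next Saturday; 2039-05-13 is a Friday, so it moves forward to 2039-05-14.

2039-05-14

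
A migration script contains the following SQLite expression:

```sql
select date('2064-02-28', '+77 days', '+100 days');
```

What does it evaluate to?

Applying '+77 days' to 2064-02-28: counting 77 days forward gives 2064-05-15.
Applying '+100 days' to 2064-05-15: counting 100 days forward gives 2064-08-23.

2064-08-23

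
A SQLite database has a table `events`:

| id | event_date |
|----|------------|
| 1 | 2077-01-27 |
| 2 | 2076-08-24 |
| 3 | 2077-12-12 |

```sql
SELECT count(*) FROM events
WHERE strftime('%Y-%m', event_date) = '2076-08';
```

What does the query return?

1

Rows with year-month 2076-08: 2076-08-24 → 1.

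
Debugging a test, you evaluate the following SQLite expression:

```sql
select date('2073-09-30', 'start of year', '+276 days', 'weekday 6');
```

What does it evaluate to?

`start of year` rewinds 2073-09-30 to 2073-01-01.
Applying '+276 days' to 2073-01-01: counting 276 days forward gives 2073-10-04.
`weekday 6` advances to the next Saturday; 2073-10-04 is a Wednesday, so it moves forward to 2073-10-07.

2073-10-07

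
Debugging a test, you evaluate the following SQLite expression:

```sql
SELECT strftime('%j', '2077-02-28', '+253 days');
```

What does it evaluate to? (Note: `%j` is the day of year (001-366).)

First apply '+253 days': 2077-02-28 → 2077-11-08.
Day-of-year for 2077-11-08: days since 2077-01-01 inclusive = 312, zero-padded to 312.

312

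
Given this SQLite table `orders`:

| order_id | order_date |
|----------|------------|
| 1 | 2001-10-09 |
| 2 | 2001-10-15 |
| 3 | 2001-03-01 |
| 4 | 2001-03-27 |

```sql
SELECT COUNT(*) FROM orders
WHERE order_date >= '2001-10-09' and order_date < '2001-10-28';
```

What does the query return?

Rows in [2001-10-09, 2001-10-28): 2001-10-09, 2001-10-15 → 2 rows.

2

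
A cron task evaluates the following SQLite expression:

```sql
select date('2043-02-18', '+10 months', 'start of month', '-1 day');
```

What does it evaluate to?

2043-11-30

Adding +10 months to 2043-02-18 gives 2043-12-18.
`start of month` rewinds 2043-12-18 to 2043-12-01.
Going back 1 day from 2043-12-01 reaches 2043-11-30 (last day of November, 30 days).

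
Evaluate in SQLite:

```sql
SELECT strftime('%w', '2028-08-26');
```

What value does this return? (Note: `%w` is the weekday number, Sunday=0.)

2028-08-26 is a Saturday; with Sunday=0 that is 6.

6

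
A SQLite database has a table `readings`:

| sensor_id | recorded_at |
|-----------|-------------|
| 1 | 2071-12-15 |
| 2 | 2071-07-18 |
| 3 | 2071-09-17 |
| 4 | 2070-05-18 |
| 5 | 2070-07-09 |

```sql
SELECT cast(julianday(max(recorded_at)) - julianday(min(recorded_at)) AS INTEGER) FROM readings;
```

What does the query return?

576

MIN = 2070-05-18, MAX = 2071-12-15.
13 days remain in May 2070 after the 18th (31 − 18).
Full months from June 2070 through November 2071 contribute their day counts.
Then 15 days into December 2071.
Total: 13 + 30 + 31 + 31 + 30 + 31 + 30 + 31 + 31 + 28 + 31 + 30 + 31 + 30 + 31 + 31 + 30 + 31 + 30 + 15 = 576.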